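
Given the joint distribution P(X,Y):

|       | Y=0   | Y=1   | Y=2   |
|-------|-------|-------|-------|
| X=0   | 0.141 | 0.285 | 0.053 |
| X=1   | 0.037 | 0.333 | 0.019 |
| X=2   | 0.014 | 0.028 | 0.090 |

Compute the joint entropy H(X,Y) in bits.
2.4954 bits

H(X,Y) = -Σ_{x,y} P(x,y) log₂ P(x,y). Per-cell terms -P(x,y)·log₂P(x,y):
  X=0: 0.3985, 0.5161, 0.2246
  X=1: 0.1760, 0.5283, 0.1086
  X=2: 0.0862, 0.1444, 0.3127
Sum of the 9 terms: H(X,Y) = 2.4954 bits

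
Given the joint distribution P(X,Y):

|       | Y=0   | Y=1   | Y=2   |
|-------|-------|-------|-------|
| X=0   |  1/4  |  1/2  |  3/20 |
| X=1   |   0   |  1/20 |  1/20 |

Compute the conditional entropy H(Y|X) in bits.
1.3737 bits

H(Y|X) = H(X,Y) - H(X)

H(X,Y) = -Σ_{x,y} P(x,y) log₂ P(x,y). Per-cell terms -P(x,y)·log₂P(x,y):
  X=0: 0.5000, 0.5000, 0.4105
  X=1: 0.0000, 0.2161, 0.2161
  (cells with P = 0 contribute 0)
Sum of the 6 terms: H(X,Y) = 1.8427 bits

Marginal of X (row sums):
  P(X=0) = 1/4 + 1/2 + 3/20 = 9/10
  P(X=1) = 0 + 1/20 + 1/20 = 1/10
H(X) = -[(9/10)·log₂(9/10) + (1/10)·log₂(1/10)]
  = 0.1368 + 0.3322 = 0.4690 bits

H(Y|X) = H(X,Y) - H(X) = 1.8427 - 0.4690 = 1.3737 bits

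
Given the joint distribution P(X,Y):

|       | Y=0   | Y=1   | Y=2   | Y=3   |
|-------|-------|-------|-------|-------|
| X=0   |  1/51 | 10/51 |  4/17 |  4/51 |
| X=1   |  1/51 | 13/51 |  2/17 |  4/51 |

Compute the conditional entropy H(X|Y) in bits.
0.9656 bits

H(X|Y) = H(X,Y) - H(Y)

H(X,Y) = -Σ_{x,y} P(x,y) log₂ P(x,y). Per-cell terms -P(x,y)·log₂P(x,y):
  X=0: 0.111224, 0.460882, 0.491168, 0.288033
  X=1: 0.111224, 0.502663, 0.363231, 0.288033
Sum of the 8 terms: H(X,Y) = 2.616458 bits

Marginal of Y (column sums):
  P(Y=0) = 1/51 + 1/51 = 2/51
  P(Y=1) = 10/51 + 13/51 = 23/51
  P(Y=2) = 4/17 + 2/17 = 6/17
  P(Y=3) = 4/51 + 4/51 = 8/51
H(Y) = -[(2/51)·log₂(2/51) + (23/51)·log₂(23/51) + (6/17)·log₂(6/17) + (8/51)·log₂(8/51)]
  = 0.183232 + 0.518115 + 0.530294 + 0.419204 = 1.650845 bits

H(X|Y) = H(X,Y) - H(Y) = 2.616458 - 1.650845 = 0.9656 bits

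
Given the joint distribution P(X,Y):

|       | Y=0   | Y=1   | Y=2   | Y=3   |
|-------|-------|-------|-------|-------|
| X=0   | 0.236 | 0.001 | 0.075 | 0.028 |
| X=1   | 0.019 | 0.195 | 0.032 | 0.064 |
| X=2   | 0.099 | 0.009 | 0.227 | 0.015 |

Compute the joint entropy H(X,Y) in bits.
2.8755 bits

H(X,Y) = -Σ_{x,y} P(x,y) log₂ P(x,y). Per-cell terms -P(x,y)·log₂P(x,y):
  X=0: 0.4916, 0.0100, 0.2803, 0.1444
  X=1: 0.1086, 0.4599, 0.1589, 0.2538
  X=2: 0.3303, 0.0612, 0.4856, 0.0909
Sum of the 12 terms: H(X,Y) = 2.8755 bits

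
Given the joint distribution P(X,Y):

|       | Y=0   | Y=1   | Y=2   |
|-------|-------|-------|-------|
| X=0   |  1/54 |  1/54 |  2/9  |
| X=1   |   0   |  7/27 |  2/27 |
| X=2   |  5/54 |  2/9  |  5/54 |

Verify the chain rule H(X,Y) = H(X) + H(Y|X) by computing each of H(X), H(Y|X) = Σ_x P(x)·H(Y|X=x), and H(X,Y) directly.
H(X) = 1.5610 bits, H(Y|X) = 1.0353 bits, H(X,Y) = 2.5963 bits

Marginal of X (row sums):
  P(X=0) = 1/54 + 1/54 + 2/9 = 7/27
  P(X=1) = 0 + 7/27 + 2/27 = 1/3
  P(X=2) = 5/54 + 2/9 + 5/54 = 11/27
H(X) = -[(7/27)·log₂(7/27) + (1/3)·log₂(1/3) + (11/27)·log₂(11/27)]
  = 0.504916 + 0.528321 + 0.527778 = 1.5610 bits

H(Y|X) = Σ_x P(x)·H(Y|X=x):
  X=0: P(X=0) = 7/27, P(Y|X=0) = (1/14, 1/14, 6/7) → H(Y|X=0) = 0.734530
  X=1: P(X=1) = 1/3, P(Y|X=1) = (0, 7/9, 2/9) → H(Y|X=1) = 0.764205
  X=2: P(X=2) = 11/27, P(Y|X=2) = (5/22, 6/11, 5/22) → H(Y|X=2) = 1.448576
H(Y|X) = (7/27)·0.734530 + (1/3)·0.764205 + (11/27)·1.448576 = 1.0353 bits

H(X,Y) = -Σ_{x,y} P(x,y) log₂ P(x,y). Per-cell terms -P(x,y)·log₂P(x,y):
  X=0: 0.106572, 0.106572, 0.482206
  X=1: 0.000000, 0.504916, 0.278140
  X=2: 0.317867, 0.482206, 0.317867
  (cells with P = 0 contribute 0)
Sum of the 9 terms: H(X,Y) = 2.5963 bits

Chain rule check:
  H(X) + H(Y|X) = 1.5610 + 1.0353 = 2.5963 bits
  H(X,Y) = 2.5963 bits
✓ Chain rule verified.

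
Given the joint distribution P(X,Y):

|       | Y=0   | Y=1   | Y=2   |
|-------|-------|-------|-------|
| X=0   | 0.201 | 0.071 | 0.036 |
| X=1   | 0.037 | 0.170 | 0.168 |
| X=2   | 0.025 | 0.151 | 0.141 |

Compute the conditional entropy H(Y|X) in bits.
1.3158 bits

H(Y|X) = H(X,Y) - H(X)

H(X,Y) = -Σ_{x,y} P(x,y) log₂ P(x,y). Per-cell terms -P(x,y)·log₂P(x,y):
  X=0: 0.4653, 0.2709, 0.1727
  X=1: 0.1760, 0.4346, 0.4323
  X=2: 0.1330, 0.4118, 0.3985
Sum of the 9 terms: H(X,Y) = 2.8951 bits

Marginal of X (row sums):
  P(X=0) = 0.201 + 0.071 + 0.036 = 0.308
  P(X=1) = 0.037 + 0.170 + 0.168 = 0.375
  P(X=2) = 0.025 + 0.151 + 0.141 = 0.317
H(X) = -[0.308·log₂(0.308) + 0.375·log₂(0.375) + 0.317·log₂(0.317)]
  = 0.5233 + 0.5306 + 0.5254 = 1.5793 bits

H(Y|X) = H(X,Y) - H(X) = 2.8951 - 1.5793 = 1.3158 bits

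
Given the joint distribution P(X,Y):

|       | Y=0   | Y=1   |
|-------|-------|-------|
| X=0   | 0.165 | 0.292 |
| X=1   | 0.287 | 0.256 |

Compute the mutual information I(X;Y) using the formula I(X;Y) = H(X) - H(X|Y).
0.0204 bits

I(X;Y) = H(X) - H(X|Y)

Marginal of X (row sums):
  P(X=0) = 0.165 + 0.292 = 0.457
  P(X=1) = 0.287 + 0.256 = 0.543
H(X) = -[0.457·log₂(0.457) + 0.543·log₂(0.543)]
  = 0.51629 + 0.47837 = 0.99466 bits

Marginal of Y (column sums):
  P(Y=0) = 0.165 + 0.287 = 0.452
  P(Y=1) = 0.292 + 0.256 = 0.548
H(X|Y) = Σ_y P(y)·H(X|Y=y):
  Y=0: P(Y=0) = 0.452, P(X|Y=0) = (165/452, 287/452) → H(X|Y=0) = 0.94679
  Y=1: P(Y=1) = 0.548, P(X|Y=1) = (73/137, 64/137) → H(X|Y=1) = 0.99688
H(X|Y) = 0.452·0.94679 + 0.548·0.99688 = 0.97424 bits

I(X;Y) = H(X) - H(X|Y) = 0.99466 - 0.97424 = 0.0204 bits

Cross-check via I(X;Y) = H(X) + H(Y) - H(X,Y): computing H(Y) from the column sums and H(X,Y) from the 4 cells in the same way gives H(Y) = 0.99334 bits and H(X,Y) = 1.96758 bits, so
I(X;Y) = 0.99466 + 0.99334 - 1.96758 = 0.0204 bits ✓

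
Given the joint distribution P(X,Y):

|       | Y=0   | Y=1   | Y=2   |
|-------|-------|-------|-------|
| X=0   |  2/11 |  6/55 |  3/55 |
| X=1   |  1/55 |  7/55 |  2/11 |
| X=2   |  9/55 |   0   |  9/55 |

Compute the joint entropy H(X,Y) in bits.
2.8102 bits

H(X,Y) = -Σ_{x,y} P(x,y) log₂ P(x,y). Per-cell terms -P(x,y)·log₂P(x,y):
  X=0: 0.4472, 0.3487, 0.2289
  X=1: 0.1051, 0.3785, 0.4472
  X=2: 0.4273, 0.0000, 0.4273
  (cells with P = 0 contribute 0)
Sum of the 9 terms: H(X,Y) = 2.8102 bits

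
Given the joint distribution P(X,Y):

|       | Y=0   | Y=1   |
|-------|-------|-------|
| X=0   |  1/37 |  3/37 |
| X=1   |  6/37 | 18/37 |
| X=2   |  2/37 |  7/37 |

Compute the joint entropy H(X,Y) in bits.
2.0480 bits

H(X,Y) = -Σ_{x,y} P(x,y) log₂ P(x,y). Per-cell terms -P(x,y)·log₂P(x,y):
  X=0: 0.1408, 0.2939
  X=1: 0.4256, 0.5057
  X=2: 0.2275, 0.4545
Sum of the 6 terms: H(X,Y) = 2.0480 bits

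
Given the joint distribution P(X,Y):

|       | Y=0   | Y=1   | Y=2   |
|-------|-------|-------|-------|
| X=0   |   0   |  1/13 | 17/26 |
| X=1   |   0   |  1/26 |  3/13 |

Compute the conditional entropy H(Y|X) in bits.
0.5141 bits

H(Y|X) = H(X,Y) - H(X)

H(X,Y) = -Σ_{x,y} P(x,y) log₂ P(x,y). Per-cell terms -P(x,y)·log₂P(x,y):
  X=0: 0.000000, 0.284649, 0.400793
  X=1: 0.000000, 0.180786, 0.488187
  (cells with P = 0 contribute 0)
Sum of the 6 terms: H(X,Y) = 1.354415 bits

Marginal of X (row sums):
  P(X=0) = 0 + 1/13 + 17/26 = 19/26
  P(X=1) = 0 + 1/26 + 3/13 = 7/26
H(X) = -[(19/26)·log₂(19/26) + (7/26)·log₂(7/26)]
  = 0.330682 + 0.509677 = 0.840359 bits

H(Y|X) = H(X,Y) - H(X) = 1.354415 - 0.840359 = 0.5141 bits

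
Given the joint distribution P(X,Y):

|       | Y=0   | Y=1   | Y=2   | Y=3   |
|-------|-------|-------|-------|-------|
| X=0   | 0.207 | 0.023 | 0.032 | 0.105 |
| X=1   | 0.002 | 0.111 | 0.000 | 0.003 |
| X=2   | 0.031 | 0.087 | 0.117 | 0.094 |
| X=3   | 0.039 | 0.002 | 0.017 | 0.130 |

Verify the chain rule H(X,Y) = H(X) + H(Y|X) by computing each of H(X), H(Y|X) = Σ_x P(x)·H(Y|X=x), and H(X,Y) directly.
H(X) = 1.8722 bits, H(Y|X) = 1.4464 bits, H(X,Y) = 3.3187 bits

Marginal of X (row sums):
  P(X=0) = 0.207 + 0.023 + 0.032 + 0.105 = 0.367
  P(X=1) = 0.002 + 0.111 + 0.000 + 0.003 = 0.116
  P(X=2) = 0.031 + 0.087 + 0.117 + 0.094 = 0.329
  P(X=3) = 0.039 + 0.002 + 0.017 + 0.130 = 0.188
H(X) = -[0.367·log₂(0.367) + 0.116·log₂(0.116) + 0.329·log₂(0.329) + 0.188·log₂(0.188)]
  = 0.530736 + 0.360505 + 0.527664 + 0.453305 = 1.8722 bits

H(Y|X) = Σ_x P(x)·H(Y|X=x):
  X=0: P(X=0) = 0.367, P(Y|X=0) = (207/367, 23/367, 32/367, 105/367) → H(Y|X=0) = 1.539828
  X=1: P(X=1) = 0.116, P(Y|X=1) = (1/58, 111/116, 0, 3/116) → H(Y|X=1) = 0.298196
  X=2: P(X=2) = 0.329, P(Y|X=2) = (31/329, 87/329, 117/329, 2/7) → H(Y|X=2) = 1.875378
  X=3: P(X=3) = 0.188, P(Y|X=3) = (39/188, 1/94, 17/188, 65/94) → H(Y|X=3) = 1.222007
H(Y|X) = 0.367·1.539828 + 0.116·0.298196 + 0.329·1.875378 + 0.188·1.222007 = 1.4464 bits

H(X,Y) = -Σ_{x,y} P(x,y) log₂ P(x,y). Per-cell terms -P(x,y)·log₂P(x,y):
  X=0: 0.470366, 0.125171, 0.158905, 0.341412
  X=1: 0.017932, 0.352022, 0.000000, 0.025142
  X=2: 0.155359, 0.306487, 0.362164, 0.320652
  X=3: 0.182535, 0.017932, 0.099931, 0.382644
  (cells with P = 0 contribute 0)
Sum of the 16 terms: H(X,Y) = 3.3187 bits

Chain rule check:
  H(X) + H(Y|X) = 1.8722 + 1.4464 = 3.3186 bits
  H(X,Y) = 3.3187 bits
✓ Chain rule verified (Δ = 0.0001 is 4-dp rounding noise: each of the three values was rounded independently).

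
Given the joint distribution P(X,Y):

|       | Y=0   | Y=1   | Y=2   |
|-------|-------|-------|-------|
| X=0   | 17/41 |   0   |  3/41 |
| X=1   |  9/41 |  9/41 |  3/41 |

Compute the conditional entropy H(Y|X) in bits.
1.0396 bits

H(Y|X) = H(X,Y) - H(X)

H(X,Y) = -Σ_{x,y} P(x,y) log₂ P(x,y). Per-cell terms -P(x,y)·log₂P(x,y):
  X=0: 0.526622, 0.000000, 0.276043
  X=1: 0.480211, 0.480211, 0.276043
  (cells with P = 0 contribute 0)
Sum of the 6 terms: H(X,Y) = 2.03913 bits

Marginal of X (row sums):
  P(X=0) = 17/41 + 0 + 3/41 = 20/41
  P(X=1) = 9/41 + 9/41 + 3/41 = 21/41
H(X) = -[(20/41)·log₂(20/41) + (21/41)·log₂(21/41)]
  = 0.505182 + 0.494388 = 0.99957 bits

H(Y|X) = H(X,Y) - H(X) = 2.03913 - 0.99957 = 1.0396 bits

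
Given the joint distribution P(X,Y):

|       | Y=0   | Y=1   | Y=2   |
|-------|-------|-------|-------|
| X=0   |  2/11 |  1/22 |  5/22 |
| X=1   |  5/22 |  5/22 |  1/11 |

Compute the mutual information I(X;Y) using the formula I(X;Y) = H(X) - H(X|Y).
0.1367 bits

I(X;Y) = H(X) - H(X|Y)

Marginal of X (row sums):
  P(X=0) = 2/11 + 1/22 + 5/22 = 5/11
  P(X=1) = 5/22 + 5/22 + 1/11 = 6/11
H(X) = -[(5/11)·log₂(5/11) + (6/11)·log₂(6/11)]
  = 0.51705 + 0.47698 = 0.99403 bits

Marginal of Y (column sums):
  P(Y=0) = 2/11 + 5/22 = 9/22
  P(Y=1) = 1/22 + 5/22 = 3/11
  P(Y=2) = 5/22 + 1/11 = 7/22
H(X|Y) = Σ_y P(y)·H(X|Y=y):
  Y=0: P(Y=0) = 9/22, P(X|Y=0) = (4/9, 5/9) → H(X|Y=0) = 0.99108
  Y=1: P(Y=1) = 3/11, P(X|Y=1) = (1/6, 5/6) → H(X|Y=1) = 0.65002
  Y=2: P(Y=2) = 7/22, P(X|Y=2) = (5/7, 2/7) → H(X|Y=2) = 0.86312
H(X|Y) = (9/22)·0.99108 + (3/11)·0.65002 + (7/22)·0.86312 = 0.85735 bits

I(X;Y) = H(X) - H(X|Y) = 0.99403 - 0.85735 = 0.1367 bits

Cross-check via I(X;Y) = H(X) + H(Y) - H(X,Y): computing H(Y) from the column sums and H(X,Y) from the 6 cells in the same way gives H(Y) = 1.56441 bits and H(X,Y) = 2.42175 bits, so
I(X;Y) = 0.99403 + 1.56441 - 2.42175 = 0.1367 bits ✓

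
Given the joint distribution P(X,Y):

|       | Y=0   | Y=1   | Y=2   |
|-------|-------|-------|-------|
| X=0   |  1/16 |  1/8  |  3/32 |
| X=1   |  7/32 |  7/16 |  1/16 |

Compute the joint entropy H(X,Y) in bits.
2.1966 bits

H(X,Y) = -Σ_{x,y} P(x,y) log₂ P(x,y). Per-cell terms -P(x,y)·log₂P(x,y):
  X=0: 0.2500, 0.3750, 0.3202
  X=1: 0.4796, 0.5218, 0.2500
Sum of the 6 terms: H(X,Y) = 2.1966 bits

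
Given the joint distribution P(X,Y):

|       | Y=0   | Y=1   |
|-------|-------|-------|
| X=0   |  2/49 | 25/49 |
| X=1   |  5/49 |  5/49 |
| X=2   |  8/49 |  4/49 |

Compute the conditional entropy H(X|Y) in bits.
1.1890 bits

H(X|Y) = H(X,Y) - H(Y)

H(X,Y) = -Σ_{x,y} P(x,y) log₂ P(x,y). Per-cell terms -P(x,y)·log₂P(x,y):
  X=0: 0.1883555, 0.4953335
  X=1: 0.3359981, 0.3359981
  X=2: 0.4268914, 0.2950784
Sum of the 6 terms: H(X,Y) = 2.077655 bits

Marginal of Y (column sums):
  P(Y=0) = 2/49 + 5/49 + 8/49 = 15/49
  P(Y=1) = 25/49 + 5/49 + 4/49 = 34/49
H(Y) = -[(15/49)·log₂(15/49) + (34/49)·log₂(34/49)]
  = 0.5228018 + 0.3658449 = 0.888647 bits

H(X|Y) = H(X,Y) - H(Y) = 2.077655 - 0.888647 = 1.1890 bits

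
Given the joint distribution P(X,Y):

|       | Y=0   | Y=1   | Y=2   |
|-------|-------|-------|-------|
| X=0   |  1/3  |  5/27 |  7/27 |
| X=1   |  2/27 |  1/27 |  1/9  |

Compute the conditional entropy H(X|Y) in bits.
0.7495 bits

H(X|Y) = H(X,Y) - H(Y)

H(X,Y) = -Σ_{x,y} P(x,y) log₂ P(x,y). Per-cell terms -P(x,y)·log₂P(x,y):
  X=0: 0.528321, 0.450548, 0.504916
  X=1: 0.278140, 0.176107, 0.352214
Sum of the 6 terms: H(X,Y) = 2.29025 bits

Marginal of Y (column sums):
  P(Y=0) = 1/3 + 2/27 = 11/27
  P(Y=1) = 5/27 + 1/27 = 2/9
  P(Y=2) = 7/27 + 1/9 = 10/27
H(Y) = -[(11/27)·log₂(11/27) + (2/9)·log₂(2/9) + (10/27)·log₂(10/27)]
  = 0.527778 + 0.482206 + 0.530726 = 1.54071 bits

H(X|Y) = H(X,Y) - H(Y) = 2.29025 - 1.54071 = 0.7495 bits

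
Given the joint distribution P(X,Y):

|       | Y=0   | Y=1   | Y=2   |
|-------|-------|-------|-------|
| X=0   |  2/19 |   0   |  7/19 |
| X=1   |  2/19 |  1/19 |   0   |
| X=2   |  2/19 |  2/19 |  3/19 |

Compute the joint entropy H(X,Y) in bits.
2.5423 bits

H(X,Y) = -Σ_{x,y} P(x,y) log₂ P(x,y). Per-cell terms -P(x,y)·log₂P(x,y):
  X=0: 0.341887, 0.000000, 0.530737
  X=1: 0.341887, 0.223575, 0.000000
  X=2: 0.341887, 0.341887, 0.420468
  (cells with P = 0 contribute 0)
Sum of the 9 terms: H(X,Y) = 2.5423 bits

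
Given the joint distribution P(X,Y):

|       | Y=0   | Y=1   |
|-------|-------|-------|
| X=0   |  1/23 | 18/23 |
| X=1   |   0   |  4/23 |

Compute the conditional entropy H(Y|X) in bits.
0.2457 bits

H(Y|X) = H(X,Y) - H(X)

H(X,Y) = -Σ_{x,y} P(x,y) log₂ P(x,y). Per-cell terms -P(x,y)·log₂P(x,y):
  X=0: 0.19668, 0.27676
  X=1: 0.00000, 0.43888
  (cells with P = 0 contribute 0)
Sum of the 4 terms: H(X,Y) = 0.9123 bits

Marginal of X (row sums):
  P(X=0) = 1/23 + 18/23 = 19/23
  P(X=1) = 0 + 4/23 = 4/23
H(X) = -[(19/23)·log₂(19/23) + (4/23)·log₂(4/23)]
  = 0.22770 + 0.43888 = 0.6666 bits

H(Y|X) = H(X,Y) - H(X) = 0.9123 - 0.6666 = 0.2457 bits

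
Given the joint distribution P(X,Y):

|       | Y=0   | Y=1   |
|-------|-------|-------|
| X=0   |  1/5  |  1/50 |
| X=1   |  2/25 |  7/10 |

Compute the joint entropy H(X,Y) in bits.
1.2290 bits

H(X,Y) = -Σ_{x,y} P(x,y) log₂ P(x,y). Per-cell terms -P(x,y)·log₂P(x,y):
  X=0: 0.4644, 0.1129
  X=1: 0.2915, 0.3602
Sum of the 4 terms: H(X,Y) = 1.2290 bits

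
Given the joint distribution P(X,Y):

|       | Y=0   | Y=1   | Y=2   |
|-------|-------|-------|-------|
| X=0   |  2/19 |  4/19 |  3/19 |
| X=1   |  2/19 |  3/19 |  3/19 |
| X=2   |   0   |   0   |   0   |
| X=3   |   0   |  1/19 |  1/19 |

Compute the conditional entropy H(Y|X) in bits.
1.4876 bits

H(Y|X) = H(X,Y) - H(X)

H(X,Y) = -Σ_{x,y} P(x,y) log₂ P(x,y). Per-cell terms -P(x,y)·log₂P(x,y):
  X=0: 0.34189, 0.47325, 0.42047
  X=1: 0.34189, 0.42047, 0.42047
  X=2: 0.00000, 0.00000, 0.00000
  X=3: 0.00000, 0.22358, 0.22358
  (cells with P = 0 contribute 0)
Sum of the 12 terms: H(X,Y) = 2.8656 bits

Marginal of X (row sums):
  P(X=0) = 2/19 + 4/19 + 3/19 = 9/19
  P(X=1) = 2/19 + 3/19 + 3/19 = 8/19
  P(X=2) = 0 + 0 + 0 = 0
  P(X=3) = 0 + 1/19 + 1/19 = 2/19
H(X) = -[(9/19)·log₂(9/19) + (8/19)·log₂(8/19) + (2/19)·log₂(2/19)]   (outcomes with P = 0 contribute 0)
  = 0.51063 + 0.52544 + 0.34189 = 1.3780 bits

H(Y|X) = H(X,Y) - H(X) = 2.8656 - 1.3780 = 1.4876 bits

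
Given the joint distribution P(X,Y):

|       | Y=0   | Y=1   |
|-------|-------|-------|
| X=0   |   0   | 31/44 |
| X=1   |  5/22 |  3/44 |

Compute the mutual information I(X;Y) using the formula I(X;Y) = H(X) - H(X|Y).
0.5430 bits

I(X;Y) = H(X) - H(X|Y)

Marginal of X (row sums):
  P(X=0) = 0 + 31/44 = 31/44
  P(X=1) = 5/22 + 3/44 = 13/44
H(X) = -[(31/44)·log₂(31/44) + (13/44)·log₂(13/44)]
  = 0.3560 + 0.5197 = 0.8757 bits

Marginal of Y (column sums):
  P(Y=0) = 0 + 5/22 = 5/22
  P(Y=1) = 31/44 + 3/44 = 17/22
H(X|Y) = Σ_y P(y)·H(X|Y=y):
  Y=0: P(Y=0) = 5/22, P(X|Y=0) = (0, 1) → H(X|Y=0) = 0.0000
  Y=1: P(Y=1) = 17/22, P(X|Y=1) = (31/34, 3/34) → H(X|Y=1) = 0.4306
H(X|Y) = (5/22)·0.0000 + (17/22)·0.4306 = 0.3327 bits

I(X;Y) = H(X) - H(X|Y) = 0.8757 - 0.3327 = 0.5430 bits

Cross-check via I(X;Y) = H(X) + H(Y) - H(X,Y): computing H(Y) from the column sums and H(X,Y) from the 4 cells in the same way gives H(Y) = 0.7732 bits and H(X,Y) = 1.1059 bits, so
I(X;Y) = 0.8757 + 0.7732 - 1.1059 = 0.5430 bits ✓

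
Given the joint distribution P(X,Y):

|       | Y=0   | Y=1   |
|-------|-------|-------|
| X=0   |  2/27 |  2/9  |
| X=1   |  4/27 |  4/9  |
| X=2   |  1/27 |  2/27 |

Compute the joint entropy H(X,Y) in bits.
2.1427 bits

H(X,Y) = -Σ_{x,y} P(x,y) log₂ P(x,y). Per-cell terms -P(x,y)·log₂P(x,y):
  X=0: 0.27814, 0.48221
  X=1: 0.40813, 0.51997
  X=2: 0.17611, 0.27814
Sum of the 6 terms: H(X,Y) = 2.1427 bits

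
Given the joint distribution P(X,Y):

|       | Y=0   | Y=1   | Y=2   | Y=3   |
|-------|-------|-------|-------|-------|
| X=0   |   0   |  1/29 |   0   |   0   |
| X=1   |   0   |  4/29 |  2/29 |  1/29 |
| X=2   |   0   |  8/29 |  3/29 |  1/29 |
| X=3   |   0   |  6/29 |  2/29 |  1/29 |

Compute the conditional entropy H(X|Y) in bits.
1.6846 bits

H(X|Y) = H(X,Y) - H(Y)

H(X,Y) = -Σ_{x,y} P(x,y) log₂ P(x,y). Per-cell terms -P(x,y)·log₂P(x,y):
  X=0: 0.000000, 0.167517, 0.000000, 0.000000
  X=1: 0.000000, 0.394204, 0.266068, 0.167517
  X=2: 0.000000, 0.512546, 0.338588, 0.167517
  X=3: 0.000000, 0.470280, 0.266068, 0.167517
  (cells with P = 0 contribute 0)
Sum of the 16 terms: H(X,Y) = 2.91782 bits

Marginal of Y (column sums):
  P(Y=0) = 0 + 0 + 0 + 0 = 0
  P(Y=1) = 1/29 + 4/29 + 8/29 + 6/29 = 19/29
  P(Y=2) = 0 + 2/29 + 3/29 + 2/29 = 7/29
  P(Y=3) = 0 + 1/29 + 1/29 + 1/29 = 3/29
H(Y) = -[(19/29)·log₂(19/29) + (7/29)·log₂(7/29) + (3/29)·log₂(3/29)]   (outcomes with P = 0 contribute 0)
  = 0.399690 + 0.494979 + 0.338588 = 1.23326 bits

H(X|Y) = H(X,Y) - H(Y) = 2.91782 - 1.23326 = 1.6846 bits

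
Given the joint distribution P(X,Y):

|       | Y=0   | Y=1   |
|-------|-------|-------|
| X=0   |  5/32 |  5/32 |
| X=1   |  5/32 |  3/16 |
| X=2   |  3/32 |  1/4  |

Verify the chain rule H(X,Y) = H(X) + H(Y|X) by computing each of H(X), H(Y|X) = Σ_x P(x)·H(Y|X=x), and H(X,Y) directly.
H(X) = 1.5835 bits, H(Y|X) = 0.9448 bits, H(X,Y) = 2.5283 bits

Marginal of X (row sums):
  P(X=0) = 5/32 + 5/32 = 5/16
  P(X=1) = 5/32 + 3/16 = 11/32
  P(X=2) = 3/32 + 1/4 = 11/32
H(X) = -[(5/16)·log₂(5/16) + (11/32)·log₂(11/32) + (11/32)·log₂(11/32)]
  = 0.52440 + 0.52957 + 0.52957 = 1.5835 bits

H(Y|X) = Σ_x P(x)·H(Y|X=x):
  X=0: P(X=0) = 5/16, P(Y|X=0) = (1/2, 1/2) → H(Y|X=0) = 1.00000
  X=1: P(X=1) = 11/32, P(Y|X=1) = (5/11, 6/11) → H(Y|X=1) = 0.99403
  X=2: P(X=2) = 11/32, P(Y|X=2) = (3/11, 8/11) → H(Y|X=2) = 0.84535
H(Y|X) = (5/16)·1.00000 + (11/32)·0.99403 + (11/32)·0.84535 = 0.9448 bits

H(X,Y) = -Σ_{x,y} P(x,y) log₂ P(x,y). Per-cell terms -P(x,y)·log₂P(x,y):
  X=0: 0.41845, 0.41845
  X=1: 0.41845, 0.45282
  X=2: 0.32016, 0.50000
Sum of the 6 terms: H(X,Y) = 2.5283 bits

Chain rule check:
  H(X) + H(Y|X) = 1.5835 + 0.9448 = 2.5283 bits
  H(X,Y) = 2.5283 bits
✓ Chain rule verified.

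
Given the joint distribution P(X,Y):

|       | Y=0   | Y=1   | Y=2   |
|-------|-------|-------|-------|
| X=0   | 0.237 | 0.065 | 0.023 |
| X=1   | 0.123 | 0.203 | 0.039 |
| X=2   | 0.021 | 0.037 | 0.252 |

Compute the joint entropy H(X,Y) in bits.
2.6893 bits

H(X,Y) = -Σ_{x,y} P(x,y) log₂ P(x,y). Per-cell terms -P(x,y)·log₂P(x,y):
  X=0: 0.4923, 0.2563, 0.1252
  X=1: 0.3719, 0.4670, 0.1825
  X=2: 0.1170, 0.1760, 0.5011
Sum of the 9 terms: H(X,Y) = 2.6893 bits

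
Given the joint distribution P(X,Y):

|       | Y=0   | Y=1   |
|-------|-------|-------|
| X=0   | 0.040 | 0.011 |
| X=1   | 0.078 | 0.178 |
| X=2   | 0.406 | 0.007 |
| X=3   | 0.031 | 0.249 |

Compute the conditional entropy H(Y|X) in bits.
0.4572 bits

H(Y|X) = H(X,Y) - H(X)

H(X,Y) = -Σ_{x,y} P(x,y) log₂ P(x,y). Per-cell terms -P(x,y)·log₂P(x,y):
  X=0: 0.18575, 0.07157
  X=1: 0.28707, 0.44323
  X=2: 0.52798, 0.05011
  X=3: 0.15536, 0.49944
Sum of the 8 terms: H(X,Y) = 2.2205 bits

Marginal of X (row sums):
  P(X=0) = 0.040 + 0.011 = 0.051
  P(X=1) = 0.078 + 0.178 = 0.256
  P(X=2) = 0.406 + 0.007 = 0.413
  P(X=3) = 0.031 + 0.249 = 0.280
H(X) = -[0.051·log₂(0.051) + 0.256·log₂(0.256) + 0.413·log₂(0.413) + 0.280·log₂(0.280)]
  = 0.21896 + 0.50324 + 0.52690 + 0.51422 = 1.7633 bits

H(Y|X) = H(X,Y) - H(X) = 2.2205 - 1.7633 = 0.4572 bits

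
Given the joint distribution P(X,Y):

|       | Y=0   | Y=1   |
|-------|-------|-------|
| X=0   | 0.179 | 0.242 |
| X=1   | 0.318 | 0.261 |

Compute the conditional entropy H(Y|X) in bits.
0.9891 bits

H(Y|X) = H(X,Y) - H(X)

H(X,Y) = -Σ_{x,y} P(x,y) log₂ P(x,y). Per-cell terms -P(x,y)·log₂P(x,y):
  X=0: 0.44427, 0.49535
  X=1: 0.52562, 0.50579
Sum of the 4 terms: H(X,Y) = 1.9710 bits

Marginal of X (row sums):
  P(X=0) = 0.179 + 0.242 = 0.421
  P(X=1) = 0.318 + 0.261 = 0.579
H(X) = -[0.421·log₂(0.421) + 0.579·log₂(0.579)]
  = 0.52545 + 0.45646 = 0.9819 bits

H(Y|X) = H(X,Y) - H(X) = 1.9710 - 0.9819 = 0.9891 bits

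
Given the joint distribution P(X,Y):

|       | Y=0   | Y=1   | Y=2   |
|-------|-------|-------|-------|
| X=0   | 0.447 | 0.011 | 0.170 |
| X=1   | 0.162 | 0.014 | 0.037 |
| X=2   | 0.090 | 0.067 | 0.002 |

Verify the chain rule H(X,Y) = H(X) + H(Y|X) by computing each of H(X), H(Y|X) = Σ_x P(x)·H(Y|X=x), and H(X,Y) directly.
H(X) = 1.3185 bits, H(Y|X) = 0.9864 bits, H(X,Y) = 2.3049 bits

Marginal of X (row sums):
  P(X=0) = 0.447 + 0.011 + 0.170 = 0.628
  P(X=1) = 0.162 + 0.014 + 0.037 = 0.213
  P(X=2) = 0.090 + 0.067 + 0.002 = 0.159
H(X) = -[0.628·log₂(0.628) + 0.213·log₂(0.213) + 0.159·log₂(0.159)]
  = 0.42149 + 0.47522 + 0.42181 = 1.3185 bits

H(Y|X) = Σ_x P(x)·H(Y|X=x):
  X=0: P(X=0) = 0.628, P(Y|X=0) = (447/628, 11/628, 85/314) → H(Y|X=0) = 0.96166
  X=1: P(X=1) = 0.213, P(Y|X=1) = (54/71, 14/213, 37/213) → H(Y|X=1) = 0.99711
  X=2: P(X=2) = 0.159, P(Y|X=2) = (30/53, 67/159, 2/159) → H(Y|X=2) = 1.06952
H(Y|X) = 0.628·0.96166 + 0.213·0.99711 + 0.159·1.06952 = 0.9864 bits

H(X,Y) = -Σ_{x,y} P(x,y) log₂ P(x,y). Per-cell terms -P(x,y)·log₂P(x,y):
  X=0: 0.51926, 0.07157, 0.43459
  X=1: 0.42540, 0.08622, 0.17598
  X=2: 0.31265, 0.26128, 0.01793
Sum of the 9 terms: H(X,Y) = 2.3049 bits

Chain rule check:
  H(X) + H(Y|X) = 1.3185 + 0.9864 = 2.3049 bits
  H(X,Y) = 2.3049 bits
✓ Chain rule verified.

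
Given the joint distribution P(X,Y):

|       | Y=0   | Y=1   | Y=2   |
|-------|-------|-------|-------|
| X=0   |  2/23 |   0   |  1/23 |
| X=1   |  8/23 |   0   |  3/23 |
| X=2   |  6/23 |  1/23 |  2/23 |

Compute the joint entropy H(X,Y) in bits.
2.4251 bits

H(X,Y) = -Σ_{x,y} P(x,y) log₂ P(x,y). Per-cell terms -P(x,y)·log₂P(x,y):
  X=0: 0.3064, 0.0000, 0.1967
  X=1: 0.5299, 0.0000, 0.3833
  X=2: 0.5057, 0.1967, 0.3064
  (cells with P = 0 contribute 0)
Sum of the 9 terms: H(X,Y) = 2.4251 bits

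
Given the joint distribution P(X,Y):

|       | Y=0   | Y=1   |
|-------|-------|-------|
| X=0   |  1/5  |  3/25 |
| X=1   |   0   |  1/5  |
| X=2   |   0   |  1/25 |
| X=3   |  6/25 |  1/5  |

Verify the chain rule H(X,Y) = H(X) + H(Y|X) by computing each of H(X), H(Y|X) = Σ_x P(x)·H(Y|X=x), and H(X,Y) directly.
H(X) = 1.6973 bits, H(Y|X) = 0.7428 bits, H(X,Y) = 2.4401 bits

Marginal of X (row sums):
  P(X=0) = 1/5 + 3/25 = 8/25
  P(X=1) = 0 + 1/5 = 1/5
  P(X=2) = 0 + 1/25 = 1/25
  P(X=3) = 6/25 + 1/5 = 11/25
H(X) = -[(8/25)·log₂(8/25) + (1/5)·log₂(1/5) + (1/25)·log₂(1/25) + (11/25)·log₂(11/25)]
  = 0.52603 + 0.46439 + 0.18575 + 0.52115 = 1.6973 bits

H(Y|X) = Σ_x P(x)·H(Y|X=x):
  X=0: P(X=0) = 8/25, P(Y|X=0) = (5/8, 3/8) → H(Y|X=0) = 0.95443
  X=1: P(X=1) = 1/5, P(Y|X=1) = (0, 1) → H(Y|X=1) = 0.00000
  X=2: P(X=2) = 1/25, P(Y|X=2) = (0, 1) → H(Y|X=2) = 0.00000
  X=3: P(X=3) = 11/25, P(Y|X=3) = (6/11, 5/11) → H(Y|X=3) = 0.99403
H(Y|X) = (8/25)·0.95443 + (1/5)·0.00000 + (1/25)·0.00000 + (11/25)·0.99403 = 0.7428 bits

H(X,Y) = -Σ_{x,y} P(x,y) log₂ P(x,y). Per-cell terms -P(x,y)·log₂P(x,y):
  X=0: 0.46439, 0.36707
  X=1: 0.00000, 0.46439
  X=2: 0.00000, 0.18575
  X=3: 0.49413, 0.46439
  (cells with P = 0 contribute 0)
Sum of the 8 terms: H(X,Y) = 2.4401 bits

Chain rule check:
  H(X) + H(Y|X) = 1.6973 + 0.7428 = 2.4401 bits
  H(X,Y) = 2.4401 bits
✓ Chain rule verified.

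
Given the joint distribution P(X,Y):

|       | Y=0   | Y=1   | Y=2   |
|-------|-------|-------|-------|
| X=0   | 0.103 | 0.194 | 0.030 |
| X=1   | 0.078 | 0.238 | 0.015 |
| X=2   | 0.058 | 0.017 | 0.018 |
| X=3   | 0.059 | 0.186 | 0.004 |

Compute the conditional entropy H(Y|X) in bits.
1.1126 bits

H(Y|X) = H(X,Y) - H(X)

H(X,Y) = -Σ_{x,y} P(x,y) log₂ P(x,y). Per-cell terms -P(x,y)·log₂P(x,y):
  X=0: 0.33777, 0.45898, 0.15177
  X=1: 0.28707, 0.49289, 0.09088
  X=2: 0.23825, 0.09993, 0.10433
  X=3: 0.24091, 0.45135, 0.03186
Sum of the 12 terms: H(X,Y) = 2.9860 bits

Marginal of X (row sums):
  P(X=0) = 0.103 + 0.194 + 0.030 = 0.327
  P(X=1) = 0.078 + 0.238 + 0.015 = 0.331
  P(X=2) = 0.058 + 0.017 + 0.018 = 0.093
  P(X=3) = 0.059 + 0.186 + 0.004 = 0.249
H(X) = -[0.327·log₂(0.327) + 0.331·log₂(0.331) + 0.093·log₂(0.093) + 0.249·log₂(0.249)]
  = 0.52733 + 0.52798 + 0.31868 + 0.49944 = 1.8734 bits

H(Y|X) = H(X,Y) - H(X) = 2.9860 - 1.8734 = 1.1126 bits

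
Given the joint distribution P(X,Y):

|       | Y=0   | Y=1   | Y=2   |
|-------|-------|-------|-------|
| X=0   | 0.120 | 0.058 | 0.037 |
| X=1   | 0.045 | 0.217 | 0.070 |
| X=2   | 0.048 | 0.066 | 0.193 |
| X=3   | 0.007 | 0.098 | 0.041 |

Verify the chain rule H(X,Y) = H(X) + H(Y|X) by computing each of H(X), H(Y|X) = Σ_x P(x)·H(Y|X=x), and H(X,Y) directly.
H(X) = 1.9332 bits, H(Y|X) = 1.2909 bits, H(X,Y) = 3.2241 bits

Marginal of X (row sums):
  P(X=0) = 0.120 + 0.058 + 0.037 = 0.215
  P(X=1) = 0.045 + 0.217 + 0.070 = 0.332
  P(X=2) = 0.048 + 0.066 + 0.193 = 0.307
  P(X=3) = 0.007 + 0.098 + 0.041 = 0.146
H(X) = -[0.215·log₂(0.215) + 0.332·log₂(0.332) + 0.307·log₂(0.307) + 0.146·log₂(0.146)]
  = 0.47678 + 0.52813 + 0.52303 + 0.40529 = 1.9332 bits

H(Y|X) = Σ_x P(x)·H(Y|X=x):
  X=0: P(X=0) = 0.215, P(Y|X=0) = (24/43, 58/215, 37/215) → H(Y|X=0) = 1.41638
  X=1: P(X=1) = 0.332, P(Y|X=1) = (45/332, 217/332, 35/166) → H(Y|X=1) = 1.26528
  X=2: P(X=2) = 0.307, P(Y|X=2) = (48/307, 66/307, 193/307) → H(Y|X=2) = 1.31632
  X=3: P(X=3) = 0.146, P(Y|X=3) = (7/146, 49/73, 41/146) → H(Y|X=3) = 1.11070
H(Y|X) = 0.215·1.41638 + 0.332·1.26528 + 0.307·1.31632 + 0.146·1.11070 = 1.2909 bits

H(X,Y) = -Σ_{x,y} P(x,y) log₂ P(x,y). Per-cell terms -P(x,y)·log₂P(x,y):
  X=0: 0.36707, 0.23825, 0.17598
  X=1: 0.20133, 0.47832, 0.26856
  X=2: 0.21028, 0.25881, 0.45805
  X=3: 0.05011, 0.32841, 0.18894
Sum of the 12 terms: H(X,Y) = 3.2241 bits

Chain rule check:
  H(X) + H(Y|X) = 1.9332 + 1.2909 = 3.2241 bits
  H(X,Y) = 3.2241 bits
✓ Chain rule verified.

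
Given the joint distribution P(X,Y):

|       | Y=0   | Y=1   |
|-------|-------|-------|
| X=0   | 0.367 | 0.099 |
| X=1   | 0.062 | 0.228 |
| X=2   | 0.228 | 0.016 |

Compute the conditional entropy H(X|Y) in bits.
1.2502 bits

H(X|Y) = H(X,Y) - H(Y)

H(X,Y) = -Σ_{x,y} P(x,y) log₂ P(x,y). Per-cell terms -P(x,y)·log₂P(x,y):
  X=0: 0.530736, 0.330306
  X=1: 0.248718, 0.486300
  X=2: 0.486300, 0.095453
Sum of the 6 terms: H(X,Y) = 2.177813 bits

Marginal of Y (column sums):
  P(Y=0) = 0.367 + 0.062 + 0.228 = 0.657
  P(Y=1) = 0.099 + 0.228 + 0.016 = 0.343
H(Y) = -[0.657·log₂(0.657) + 0.343·log₂(0.343)]
  = 0.398165 + 0.529496 = 0.927661 bits

H(X|Y) = H(X,Y) - H(Y) = 2.177813 - 0.927661 = 1.2502 bits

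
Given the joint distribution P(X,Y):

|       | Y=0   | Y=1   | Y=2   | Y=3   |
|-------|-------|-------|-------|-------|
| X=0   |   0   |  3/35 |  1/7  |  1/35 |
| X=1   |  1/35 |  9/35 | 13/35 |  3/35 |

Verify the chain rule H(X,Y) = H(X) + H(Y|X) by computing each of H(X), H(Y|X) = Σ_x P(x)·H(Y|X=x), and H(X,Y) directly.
H(X) = 0.8224 bits, H(Y|X) = 1.5139 bits, H(X,Y) = 2.3363 bits

Marginal of X (row sums):
  P(X=0) = 0 + 3/35 + 1/7 + 1/35 = 9/35
  P(X=1) = 1/35 + 9/35 + 13/35 + 3/35 = 26/35
H(X) = -[(9/35)·log₂(9/35) + (26/35)·log₂(26/35)]
  = 0.50383 + 0.31857 = 0.8224 bits

H(Y|X) = Σ_x P(x)·H(Y|X=x):
  X=0: P(X=0) = 9/35, P(Y|X=0) = (0, 1/3, 5/9, 1/9) → H(Y|X=0) = 1.35164
  X=1: P(X=1) = 26/35, P(Y|X=1) = (1/26, 9/26, 1/2, 3/26) → H(Y|X=1) = 1.57006
H(Y|X) = (9/35)·1.35164 + (26/35)·1.57006 = 1.5139 bits

H(X,Y) = -Σ_{x,y} P(x,y) log₂ P(x,y). Per-cell terms -P(x,y)·log₂P(x,y):
  X=0: 0.00000, 0.30380, 0.40105, 0.14655
  X=1: 0.14655, 0.50383, 0.53071, 0.30380
  (cells with P = 0 contribute 0)
Sum of the 8 terms: H(X,Y) = 2.3363 bits

Chain rule check:
  H(X) + H(Y|X) = 0.8224 + 1.5139 = 2.3363 bits
  H(X,Y) = 2.3363 bits
✓ Chain rule verified.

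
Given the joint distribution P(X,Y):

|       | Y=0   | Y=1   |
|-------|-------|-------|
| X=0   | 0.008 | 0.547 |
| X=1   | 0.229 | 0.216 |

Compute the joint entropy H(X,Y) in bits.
1.4964 bits

H(X,Y) = -Σ_{x,y} P(x,y) log₂ P(x,y). Per-cell terms -P(x,y)·log₂P(x,y):
  X=0: 0.0557, 0.4761
  X=1: 0.4870, 0.4776
Sum of the 4 terms: H(X,Y) = 1.4964 bits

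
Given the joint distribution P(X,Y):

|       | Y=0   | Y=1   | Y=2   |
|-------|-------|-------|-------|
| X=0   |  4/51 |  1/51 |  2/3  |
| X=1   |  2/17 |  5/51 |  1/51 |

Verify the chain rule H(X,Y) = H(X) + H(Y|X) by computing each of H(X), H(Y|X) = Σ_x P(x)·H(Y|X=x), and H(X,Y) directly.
H(X) = 0.7871 bits, H(Y|X) = 0.8050 bits, H(X,Y) = 1.5922 bits

Marginal of X (row sums):
  P(X=0) = 4/51 + 1/51 + 2/3 = 13/17
  P(X=1) = 2/17 + 5/51 + 1/51 = 4/17
H(X) = -[(13/17)·log₂(13/17) + (4/17)·log₂(4/17)]
  = 0.29596 + 0.49117 = 0.7871 bits

H(Y|X) = Σ_x P(x)·H(Y|X=x):
  X=0: P(X=0) = 13/17, P(Y|X=0) = (4/39, 1/39, 34/39) → H(Y|X=0) = 0.64505
  X=1: P(X=1) = 4/17, P(Y|X=1) = (1/2, 5/12, 1/12) → H(Y|X=1) = 1.32501
H(Y|X) = (13/17)·0.64505 + (4/17)·1.32501 = 0.8050 bits

H(X,Y) = -Σ_{x,y} P(x,y) log₂ P(x,y). Per-cell terms -P(x,y)·log₂P(x,y):
  X=0: 0.28803, 0.11122, 0.38998
  X=1: 0.36323, 0.32848, 0.11122
Sum of the 6 terms: H(X,Y) = 1.5922 bits

Chain rule check:
  H(X) + H(Y|X) = 0.7871 + 0.8050 = 1.5921 bits
  H(X,Y) = 1.5922 bits
✓ Chain rule verified (Δ = 0.0001 is 4-dp rounding noise: each of the three values was rounded independently).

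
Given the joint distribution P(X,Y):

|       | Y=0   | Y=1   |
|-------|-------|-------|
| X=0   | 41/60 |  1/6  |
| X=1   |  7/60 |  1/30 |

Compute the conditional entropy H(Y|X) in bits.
0.7215 bits

H(Y|X) = H(X,Y) - H(X)

H(X,Y) = -Σ_{x,y} P(x,y) log₂ P(x,y). Per-cell terms -P(x,y)·log₂P(x,y):
  X=0: 0.37538, 0.43083
  X=1: 0.36161, 0.16356
Sum of the 4 terms: H(X,Y) = 1.33138 bits

Marginal of X (row sums):
  P(X=0) = 41/60 + 1/6 = 17/20
  P(X=1) = 7/60 + 1/30 = 3/20
H(X) = -[(17/20)·log₂(17/20) + (3/20)·log₂(3/20)]
  = 0.19930 + 0.41054 = 0.60984 bits

H(Y|X) = H(X,Y) - H(X) = 1.33138 - 0.60984 = 0.7215 bits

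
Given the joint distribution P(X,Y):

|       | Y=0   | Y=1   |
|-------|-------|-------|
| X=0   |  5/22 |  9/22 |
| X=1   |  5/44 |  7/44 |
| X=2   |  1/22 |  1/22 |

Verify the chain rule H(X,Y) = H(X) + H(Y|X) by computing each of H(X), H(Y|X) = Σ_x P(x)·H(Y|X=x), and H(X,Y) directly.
H(X) = 1.2407 bits, H(Y|X) = 0.9565 bits, H(X,Y) = 2.1972 bits

Marginal of X (row sums):
  P(X=0) = 5/22 + 9/22 = 7/11
  P(X=1) = 5/44 + 7/44 = 3/11
  P(X=2) = 1/22 + 1/22 = 1/11
H(X) = -[(7/11)·log₂(7/11) + (3/11)·log₂(3/11) + (1/11)·log₂(1/11)]
  = 0.41496 + 0.51122 + 0.31449 = 1.2407 bits

H(Y|X) = Σ_x P(x)·H(Y|X=x):
  X=0: P(X=0) = 7/11, P(Y|X=0) = (5/14, 9/14) → H(Y|X=0) = 0.94029
  X=1: P(X=1) = 3/11, P(Y|X=1) = (5/12, 7/12) → H(Y|X=1) = 0.97987
  X=2: P(X=2) = 1/11, P(Y|X=2) = (1/2, 1/2) → H(Y|X=2) = 1.00000
H(Y|X) = (7/11)·0.94029 + (3/11)·0.97987 + (1/11)·1.00000 = 0.9565 bits

H(X,Y) = -Σ_{x,y} P(x,y) log₂ P(x,y). Per-cell terms -P(x,y)·log₂P(x,y):
  X=0: 0.48580, 0.52753
  X=1: 0.35653, 0.42192
  X=2: 0.20270, 0.20270
Sum of the 6 terms: H(X,Y) = 2.1972 bits

Chain rule check:
  H(X) + H(Y|X) = 1.2407 + 0.9565 = 2.1972 bits
  H(X,Y) = 2.1972 bits
✓ Chain rule verified.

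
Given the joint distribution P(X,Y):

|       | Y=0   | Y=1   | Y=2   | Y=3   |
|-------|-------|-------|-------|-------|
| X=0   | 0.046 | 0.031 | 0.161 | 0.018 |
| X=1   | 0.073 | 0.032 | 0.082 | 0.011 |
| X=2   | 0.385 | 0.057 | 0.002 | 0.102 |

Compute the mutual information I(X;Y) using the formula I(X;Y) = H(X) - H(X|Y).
0.3792 bits

I(X;Y) = H(X) - H(X|Y)

Marginal of X (row sums):
  P(X=0) = 0.046 + 0.031 + 0.161 + 0.018 = 0.256
  P(X=1) = 0.073 + 0.032 + 0.082 + 0.011 = 0.198
  P(X=2) = 0.385 + 0.057 + 0.002 + 0.102 = 0.546
H(X) = -[0.256·log₂(0.256) + 0.198·log₂(0.198) + 0.546·log₂(0.546)]
  = 0.5032408 + 0.4626127 + 0.4766728 = 1.442526 bits

Marginal of Y (column sums):
  P(Y=0) = 0.046 + 0.073 + 0.385 = 0.504
  P(Y=1) = 0.031 + 0.032 + 0.057 = 0.120
  P(Y=2) = 0.161 + 0.082 + 0.002 = 0.245
  P(Y=3) = 0.018 + 0.011 + 0.102 = 0.131
H(X|Y) = Σ_y P(y)·H(X|Y=y):
  Y=0: P(Y=0) = 0.504, P(X|Y=0) = (23/252, 73/504, 55/72) → H(X|Y=0) = 1.0157796
  Y=1: P(Y=1) = 0.120, P(X|Y=1) = (31/120, 4/15, 19/40) → H(X|Y=1) = 1.5231005
  Y=2: P(Y=2) = 0.245, P(X|Y=2) = (23/35, 82/245, 2/245) → H(X|Y=2) = 0.9831813
  Y=3: P(Y=3) = 0.131, P(X|Y=3) = (18/131, 11/131, 102/131) → H(X|Y=3) = 0.9746460
H(X|Y) = 0.504·1.0157796 + 0.120·1.5231005 + 0.245·0.9831813 + 0.131·0.9746460 = 1.063283 bits

I(X;Y) = H(X) - H(X|Y) = 1.442526 - 1.063283 = 0.3792 bits

Cross-check via I(X;Y) = H(X) + H(Y) - H(X,Y): computing H(Y) from the column sums and H(X,Y) from the 12 cells in the same way gives H(Y) = 1.746554 bits and H(X,Y) = 2.809837 bits, so
I(X;Y) = 1.442526 + 1.746554 - 2.809837 = 0.3792 bits ✓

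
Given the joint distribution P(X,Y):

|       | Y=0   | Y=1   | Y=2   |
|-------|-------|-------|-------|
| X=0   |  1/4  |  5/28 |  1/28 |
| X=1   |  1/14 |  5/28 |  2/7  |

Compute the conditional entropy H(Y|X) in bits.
1.3514 bits

H(Y|X) = H(X,Y) - H(X)

H(X,Y) = -Σ_{x,y} P(x,y) log₂ P(x,y). Per-cell terms -P(x,y)·log₂P(x,y):
  X=0: 0.5000, 0.4438, 0.1717
  X=1: 0.2720, 0.4438, 0.5164
Sum of the 6 terms: H(X,Y) = 2.3477 bits

Marginal of X (row sums):
  P(X=0) = 1/4 + 5/28 + 1/28 = 13/28
  P(X=1) = 1/14 + 5/28 + 2/7 = 15/28
H(X) = -[(13/28)·log₂(13/28) + (15/28)·log₂(15/28)]
  = 0.5139 + 0.4824 = 0.9963 bits

H(Y|X) = H(X,Y) - H(X) = 2.3477 - 0.9963 = 1.3514 bits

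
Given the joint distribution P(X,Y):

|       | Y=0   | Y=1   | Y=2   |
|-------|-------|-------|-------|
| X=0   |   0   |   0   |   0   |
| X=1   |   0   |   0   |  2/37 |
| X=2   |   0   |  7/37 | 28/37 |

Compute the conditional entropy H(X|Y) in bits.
0.2865 bits

H(X|Y) = H(X,Y) - H(Y)

H(X,Y) = -Σ_{x,y} P(x,y) log₂ P(x,y). Per-cell terms -P(x,y)·log₂P(x,y):
  X=0: 0.0000, 0.0000, 0.0000
  X=1: 0.0000, 0.0000, 0.2275
  X=2: 0.0000, 0.4545, 0.3043
  (cells with P = 0 contribute 0)
Sum of the 9 terms: H(X,Y) = 0.9863 bits

Marginal of Y (column sums):
  P(Y=0) = 0 + 0 + 0 = 0
  P(Y=1) = 0 + 0 + 7/37 = 7/37
  P(Y=2) = 0 + 2/37 + 28/37 = 30/37
H(Y) = -[(7/37)·log₂(7/37) + (30/37)·log₂(30/37)]   (outcomes with P = 0 contribute 0)
  = 0.4545 + 0.2453 = 0.6998 bits

H(X|Y) = H(X,Y) - H(Y) = 0.9863 - 0.6998 = 0.2865 bits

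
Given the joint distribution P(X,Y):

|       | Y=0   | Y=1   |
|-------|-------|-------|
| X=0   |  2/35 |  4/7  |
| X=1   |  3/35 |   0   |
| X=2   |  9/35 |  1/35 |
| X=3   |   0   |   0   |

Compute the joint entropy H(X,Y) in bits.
1.6515 bits

H(X,Y) = -Σ_{x,y} P(x,y) log₂ P(x,y). Per-cell terms -P(x,y)·log₂P(x,y):
  X=0: 0.2360, 0.4613
  X=1: 0.3038, 0.0000
  X=2: 0.5038, 0.1466
  X=3: 0.0000, 0.0000
  (cells with P = 0 contribute 0)
Sum of the 8 terms: H(X,Y) = 1.6515 bits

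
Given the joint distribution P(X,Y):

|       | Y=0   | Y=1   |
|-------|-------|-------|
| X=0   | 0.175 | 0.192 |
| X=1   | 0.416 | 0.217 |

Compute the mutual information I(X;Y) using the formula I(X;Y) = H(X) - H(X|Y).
0.0224 bits

I(X;Y) = H(X) - H(X|Y)

Marginal of X (row sums):
  P(X=0) = 0.175 + 0.192 = 0.367
  P(X=1) = 0.416 + 0.217 = 0.633
H(X) = -[0.367·log₂(0.367) + 0.633·log₂(0.633)]
  = 0.5307 + 0.4176 = 0.9483 bits

Marginal of Y (column sums):
  P(Y=0) = 0.175 + 0.416 = 0.591
  P(Y=1) = 0.192 + 0.217 = 0.409
H(X|Y) = Σ_y P(y)·H(X|Y=y):
  Y=0: P(Y=0) = 0.591, P(X|Y=0) = (175/591, 416/591) → H(X|Y=0) = 0.8765
  Y=1: P(Y=1) = 0.409, P(X|Y=1) = (192/409, 217/409) → H(X|Y=1) = 0.9973
H(X|Y) = 0.591·0.8765 + 0.409·0.9973 = 0.9259 bits

I(X;Y) = H(X) - H(X|Y) = 0.9483 - 0.9259 = 0.0224 bits

Cross-check via I(X;Y) = H(X) + H(Y) - H(X,Y): computing H(Y) from the column sums and H(X,Y) from the 4 cells in the same way gives H(Y) = 0.9760 bits and H(X,Y) = 1.9019 bits, so
I(X;Y) = 0.9483 + 0.9760 - 1.9019 = 0.0224 bits ✓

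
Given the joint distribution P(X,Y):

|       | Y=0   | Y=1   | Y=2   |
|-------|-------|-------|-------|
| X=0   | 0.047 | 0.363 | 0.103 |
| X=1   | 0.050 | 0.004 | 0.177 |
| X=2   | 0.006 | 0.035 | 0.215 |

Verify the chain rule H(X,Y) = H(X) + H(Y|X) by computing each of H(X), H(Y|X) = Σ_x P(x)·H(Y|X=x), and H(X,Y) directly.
H(X) = 1.4856 bits, H(Y|X) = 0.9707 bits, H(X,Y) = 2.4563 bits

Marginal of X (row sums):
  P(X=0) = 0.047 + 0.363 + 0.103 = 0.513
  P(X=1) = 0.050 + 0.004 + 0.177 = 0.231
  P(X=2) = 0.006 + 0.035 + 0.215 = 0.256
H(X) = -[0.513·log₂(0.513) + 0.231·log₂(0.231) + 0.256·log₂(0.256)]
  = 0.49400 + 0.48834 + 0.50324 = 1.4856 bits

H(Y|X) = Σ_x P(x)·H(Y|X=x):
  X=0: P(X=0) = 0.513, P(Y|X=0) = (47/513, 121/171, 103/513) → H(Y|X=0) = 1.13407
  X=1: P(X=1) = 0.231, P(Y|X=1) = (50/231, 4/231, 59/77) → H(Y|X=1) = 0.87357
  X=2: P(X=2) = 0.256, P(Y|X=2) = (3/128, 35/256, 215/256) → H(Y|X=2) = 0.73087
H(Y|X) = 0.513·1.13407 + 0.231·0.87357 + 0.256·0.73087 = 0.9707 bits

H(X,Y) = -Σ_{x,y} P(x,y) log₂ P(x,y). Per-cell terms -P(x,y)·log₂P(x,y):
  X=0: 0.20733, 0.53069, 0.33777
  X=1: 0.21610, 0.03186, 0.44218
  X=2: 0.04428, 0.16928, 0.47678
Sum of the 9 terms: H(X,Y) = 2.4563 bits

Chain rule check:
  H(X) + H(Y|X) = 1.4856 + 0.9707 = 2.4563 bits
  H(X,Y) = 2.4563 bits
✓ Chain rule verified.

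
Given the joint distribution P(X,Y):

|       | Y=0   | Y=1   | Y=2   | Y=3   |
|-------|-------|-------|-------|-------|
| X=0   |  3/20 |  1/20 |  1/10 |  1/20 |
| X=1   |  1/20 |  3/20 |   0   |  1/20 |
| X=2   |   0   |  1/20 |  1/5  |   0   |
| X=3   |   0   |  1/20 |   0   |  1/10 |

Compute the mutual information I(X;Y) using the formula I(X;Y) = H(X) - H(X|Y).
0.6652 bits

I(X;Y) = H(X) - H(X|Y)

Marginal of X (row sums):
  P(X=0) = 3/20 + 1/20 + 1/10 + 1/20 = 7/20
  P(X=1) = 1/20 + 3/20 + 0 + 1/20 = 1/4
  P(X=2) = 0 + 1/20 + 1/5 + 0 = 1/4
  P(X=3) = 0 + 1/20 + 0 + 1/10 = 3/20
H(X) = -[(7/20)·log₂(7/20) + (1/4)·log₂(1/4) + (1/4)·log₂(1/4) + (3/20)·log₂(3/20)]
  = 0.530101 + 0.500000 + 0.500000 + 0.410545 = 1.94065 bits

Marginal of Y (column sums):
  P(Y=0) = 3/20 + 1/20 + 0 + 0 = 1/5
  P(Y=1) = 1/20 + 3/20 + 1/20 + 1/20 = 3/10
  P(Y=2) = 1/10 + 0 + 1/5 + 0 = 3/10
  P(Y=3) = 1/20 + 1/20 + 0 + 1/10 = 1/5
H(X|Y) = Σ_y P(y)·H(X|Y=y):
  Y=0: P(Y=0) = 1/5, P(X|Y=0) = (3/4, 1/4, 0, 0) → H(X|Y=0) = 0.811278
  Y=1: P(Y=1) = 3/10, P(X|Y=1) = (1/6, 1/2, 1/6, 1/6) → H(X|Y=1) = 1.792481
  Y=2: P(Y=2) = 3/10, P(X|Y=2) = (1/3, 0, 2/3, 0) → H(X|Y=2) = 0.918296
  Y=3: P(Y=3) = 1/5, P(X|Y=3) = (1/4, 1/4, 0, 1/2) → H(X|Y=3) = 1.500000
H(X|Y) = (1/5)·0.811278 + (3/10)·1.792481 + (3/10)·0.918296 + (1/5)·1.500000 = 1.27549 bits

I(X;Y) = H(X) - H(X|Y) = 1.94065 - 1.27549 = 0.6652 bits

Cross-check via I(X;Y) = H(X) + H(Y) - H(X,Y): computing H(Y) from the column sums and H(X,Y) from the 16 cells in the same way gives H(Y) = 1.97095 bits and H(X,Y) = 3.24644 bits, so
I(X;Y) = 1.94065 + 1.97095 - 3.24644 = 0.6652 bits ✓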